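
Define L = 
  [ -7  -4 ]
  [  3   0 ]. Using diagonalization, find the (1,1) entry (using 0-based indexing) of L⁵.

2100

Characteristic polynomial: r^2 + 7r + 12 = (r + 3)(r + 4), so the eigenvalues are -4, -3.
r=-3: eigenvector (-1, 1).
r=-4: eigenvector (4, -3).
P = [[-1, 4], [1, -3]], D = diag(-3, -4), P⁻¹ = [[3, 4], [1, 1]].
L⁵ = P·diag(-243, -1024)·P⁻¹ = [[-3367, -3124], [2343, 2100]].
The requested entry is 2100.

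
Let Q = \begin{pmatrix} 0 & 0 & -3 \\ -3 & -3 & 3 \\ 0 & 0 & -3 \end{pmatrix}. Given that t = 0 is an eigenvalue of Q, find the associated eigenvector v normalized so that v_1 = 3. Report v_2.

-3

Q = [[0, 0, -3], [-3, -3, 3], [0, 0, -3]].
Solving (Q)v = 0 gives the eigenspace spanned by (3, -3, 0).
With v_1 = 3, v = (3, -3, 0), so v_2 = -3.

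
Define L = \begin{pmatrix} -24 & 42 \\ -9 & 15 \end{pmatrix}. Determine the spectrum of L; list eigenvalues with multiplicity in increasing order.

Characteristic polynomial: p(s) = s^2 + 9s + 18 = (s + 3)(s + 6).
Roots (with multiplicity): -6, -3.

-6, -3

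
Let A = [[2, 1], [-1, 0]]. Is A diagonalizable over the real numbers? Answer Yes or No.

Characteristic polynomial: p(s) = s^2 - 2s + 1 = (s - 1)^2.
s = 1 has algebraic multiplicity 2; rank(A − 1I) = 1, so geometric multiplicity = 1.
Geometric multiplicity < algebraic multiplicity, so A is not diagonalizable.

No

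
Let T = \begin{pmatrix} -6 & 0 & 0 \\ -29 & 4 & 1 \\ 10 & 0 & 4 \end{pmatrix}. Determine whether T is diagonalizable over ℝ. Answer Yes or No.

Characteristic polynomial: p(λ) = λ^3 - 2λ^2 - 32λ + 96 = (λ - 4)^2(λ + 6).
λ = 4 has algebraic multiplicity 2; rank(T − 4I) = 2, so geometric multiplicity = 1.
Geometric multiplicity < algebraic multiplicity, so T is not diagonalizable.

No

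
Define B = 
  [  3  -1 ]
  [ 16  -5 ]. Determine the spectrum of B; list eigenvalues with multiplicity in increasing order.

-1, -1

Characteristic polynomial: p(μ) = μ^2 + 2μ + 1 = (μ + 1)^2.
Roots (with multiplicity): -1, -1.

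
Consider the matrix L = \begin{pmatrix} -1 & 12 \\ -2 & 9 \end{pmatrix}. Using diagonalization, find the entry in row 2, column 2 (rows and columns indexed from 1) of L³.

321

Characteristic polynomial: s^2 - 8s + 15 = (s - 5)(s - 3), so the eigenvalues are 3, 5.
s=3: eigenvector (3, 1).
s=5: eigenvector (-2, -1).
P = [[3, -2], [1, -1]], D = diag(3, 5), P⁻¹ = [[1, -2], [1, -3]].
L³ = P·diag(27, 125)·P⁻¹ = [[-169, 588], [-98, 321]].
The requested entry is 321.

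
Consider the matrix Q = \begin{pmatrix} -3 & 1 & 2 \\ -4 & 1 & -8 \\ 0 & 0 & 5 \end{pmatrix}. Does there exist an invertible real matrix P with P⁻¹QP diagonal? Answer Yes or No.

Characteristic polynomial: p(t) = t^3 - 3t^2 - 9t - 5 = (t - 5)(t + 1)^2.
t = -1 has algebraic multiplicity 2; rank(Q + 1I) = 2, so geometric multiplicity = 1.
Geometric multiplicity < algebraic multiplicity, so Q is not diagonalizable.

No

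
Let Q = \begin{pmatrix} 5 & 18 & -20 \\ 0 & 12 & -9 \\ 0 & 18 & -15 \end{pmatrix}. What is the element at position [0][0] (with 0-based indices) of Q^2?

25

Characteristic polynomial: t^3 - 2t^2 - 33t + 90 = (t - 5)(t - 3)(t + 6), so the eigenvalues are -6, 3, 5.
t=5: eigenvector (1, 0, 0).
t=-6: eigenvector (-2, -1, -2).
t=3: eigenvector (1, 1, 1).
P = [[1, -2, 1], [0, -1, 1], [0, -2, 1]], D = diag(5, -6, 3), P⁻¹ = [[1, 0, -1], [0, 1, -1], [0, 2, -1]].
Q² = P·diag(25, 36, 9)·P⁻¹ = [[25, -54, 38], [0, -18, 27], [0, -54, 63]].
The requested entry is 25.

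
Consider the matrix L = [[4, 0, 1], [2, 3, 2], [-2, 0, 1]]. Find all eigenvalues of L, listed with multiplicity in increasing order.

Characteristic polynomial: p(r) = r^3 - 8r^2 + 21r - 18 = (r - 3)^2(r - 2).
Roots (with multiplicity): 2, 3, 3.

2, 3, 3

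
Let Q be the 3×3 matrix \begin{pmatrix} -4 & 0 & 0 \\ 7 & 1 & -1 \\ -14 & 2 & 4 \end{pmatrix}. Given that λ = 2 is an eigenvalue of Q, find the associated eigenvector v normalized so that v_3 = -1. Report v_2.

Q − 2I = [[-6, 0, 0], [7, -1, -1], [-14, 2, 2]].
Solving (Q − 2I)v = 0 gives the eigenspace spanned by (0, 1, -1).
With v_3 = -1, v = (0, 1, -1), so v_2 = 1.

1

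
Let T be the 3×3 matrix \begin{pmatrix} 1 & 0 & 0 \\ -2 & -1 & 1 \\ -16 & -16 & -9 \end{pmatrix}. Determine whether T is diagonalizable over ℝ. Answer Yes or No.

No

Characteristic polynomial: p(μ) = μ^3 + 9μ^2 + 15μ - 25 = (μ - 1)(μ + 5)^2.
μ = -5 has algebraic multiplicity 2; rank(T + 5I) = 2, so geometric multiplicity = 1.
Geometric multiplicity < algebraic multiplicity, so T is not diagonalizable.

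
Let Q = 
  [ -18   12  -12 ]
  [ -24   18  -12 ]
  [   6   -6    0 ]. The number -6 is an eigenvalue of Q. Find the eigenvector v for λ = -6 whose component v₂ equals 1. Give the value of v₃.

0

Q + 6I = [[-12, 12, -12], [-24, 24, -12], [6, -6, 6]].
Solving (Q + 6I)v = 0 gives the eigenspace spanned by (1, 1, 0).
With v₂ = 1, v = (1, 1, 0), so v₃ = 0.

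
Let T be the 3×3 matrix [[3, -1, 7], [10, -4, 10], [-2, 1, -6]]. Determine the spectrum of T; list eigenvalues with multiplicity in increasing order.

Characteristic polynomial: p(μ) = μ^3 + 7μ^2 + 8μ - 16 = (μ - 1)(μ + 4)^2.
Roots (with multiplicity): -4, -4, 1.

-4, -4, 1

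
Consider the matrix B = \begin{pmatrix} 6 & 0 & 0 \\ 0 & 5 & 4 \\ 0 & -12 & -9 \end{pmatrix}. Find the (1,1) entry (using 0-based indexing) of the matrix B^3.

Characteristic polynomial: s^3 - 2s^2 - 21s - 18 = (s - 6)(s + 1)(s + 3), so the eigenvalues are -3, -1, 6.
s=6: eigenvector (1, 0, 0).
s=-1: eigenvector (0, 2, -3).
s=-3: eigenvector (0, 1, -2).
P = [[1, 0, 0], [0, 2, 1], [0, -3, -2]], D = diag(6, -1, -3), P⁻¹ = [[1, 0, 0], [0, 2, 1], [0, -3, -2]].
B³ = P·diag(216, -1, -27)·P⁻¹ = [[216, 0, 0], [0, 77, 52], [0, -156, -105]].
The requested entry is 77.

77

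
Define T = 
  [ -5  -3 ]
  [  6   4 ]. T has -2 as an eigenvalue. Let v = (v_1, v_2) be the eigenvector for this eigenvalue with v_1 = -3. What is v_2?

3

T + 2I = [[-3, -3], [6, 6]].
Solving (T + 2I)v = 0 gives the eigenspace spanned by (-3, 3).
With v_1 = -3, v = (-3, 3), so v_2 = 3.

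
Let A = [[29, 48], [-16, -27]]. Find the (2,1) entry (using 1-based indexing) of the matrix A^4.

Characteristic polynomial: λ^2 - 2λ - 15 = (λ - 5)(λ + 3), so the eigenvalues are -3, 5.
λ=-3: eigenvector (-3, 2).
λ=5: eigenvector (-2, 1).
P = [[-3, -2], [2, 1]], D = diag(-3, 5), P⁻¹ = [[1, 2], [-2, -3]].
A⁴ = P·diag(81, 625)·P⁻¹ = [[2257, 3264], [-1088, -1551]].
The requested entry is -1088.

-1088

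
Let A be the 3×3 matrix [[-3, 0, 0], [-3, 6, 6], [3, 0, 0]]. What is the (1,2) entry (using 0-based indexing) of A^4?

Characteristic polynomial: s^3 - 3s^2 - 18s = s(s - 6)(s + 3), so the eigenvalues are -3, 0, 6.
s=-3: eigenvector (1, 1, -1).
s=6: eigenvector (0, 1, 0).
s=0: eigenvector (0, -1, 1).
P = [[1, 0, 0], [1, 1, -1], [-1, 0, 1]], D = diag(-3, 6, 0), P⁻¹ = [[1, 0, 0], [0, 1, 1], [1, 0, 1]].
A⁴ = P·diag(81, 1296, 0)·P⁻¹ = [[81, 0, 0], [81, 1296, 1296], [-81, 0, 0]].
The requested entry is 1296.

1296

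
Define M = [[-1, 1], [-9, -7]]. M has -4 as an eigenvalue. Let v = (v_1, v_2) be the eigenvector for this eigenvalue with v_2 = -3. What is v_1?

M + 4I = [[3, 1], [-9, -3]].
Solving (M + 4I)v = 0 gives the eigenspace spanned by (1, -3).
With v_2 = -3, v = (1, -3), so v_1 = 1.

1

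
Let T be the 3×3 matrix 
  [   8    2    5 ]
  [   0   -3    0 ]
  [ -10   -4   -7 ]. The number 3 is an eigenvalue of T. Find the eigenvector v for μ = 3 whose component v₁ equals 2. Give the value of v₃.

-2

T − 3I = [[5, 2, 5], [0, -6, 0], [-10, -4, -10]].
Solving (T − 3I)v = 0 gives the eigenspace spanned by (2, 0, -2).
With v₁ = 2, v = (2, 0, -2), so v₃ = -2.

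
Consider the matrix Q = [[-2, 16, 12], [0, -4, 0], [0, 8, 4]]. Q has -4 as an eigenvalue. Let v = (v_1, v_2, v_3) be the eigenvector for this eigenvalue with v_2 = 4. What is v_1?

-8

Q + 4I = [[2, 16, 12], [0, 0, 0], [0, 8, 8]].
Solving (Q + 4I)v = 0 gives the eigenspace spanned by (-8, 4, -4).
With v_2 = 4, v = (-8, 4, -4), so v_1 = -8.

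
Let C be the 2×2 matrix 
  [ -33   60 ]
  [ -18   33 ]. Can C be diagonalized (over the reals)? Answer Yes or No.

Characteristic polynomial: p(s) = s^2 - 9 = (s - 3)(s + 3).
All 2 eigenvalues are distinct, so C is diagonalizable.

Yes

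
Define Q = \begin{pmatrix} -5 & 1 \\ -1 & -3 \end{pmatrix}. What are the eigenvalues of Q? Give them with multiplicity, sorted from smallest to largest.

Characteristic polynomial: p(t) = t^2 + 8t + 16 = (t + 4)^2.
Roots (with multiplicity): -4, -4.

-4, -4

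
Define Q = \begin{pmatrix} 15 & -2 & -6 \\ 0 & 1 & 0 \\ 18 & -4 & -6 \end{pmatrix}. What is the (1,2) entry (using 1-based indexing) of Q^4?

Characteristic polynomial: λ^3 - 10λ^2 + 27λ - 18 = (λ - 6)(λ - 3)(λ - 1), so the eigenvalues are 1, 3, 6.
λ=3: eigenvector (1, 0, 2).
λ=1: eigenvector (1, 1, 2).
λ=6: eigenvector (-2, 0, -3).
P = [[1, 1, -2], [0, 1, 0], [2, 2, -3]], D = diag(3, 1, 6), P⁻¹ = [[-3, -1, 2], [0, 1, 0], [-2, 0, 1]].
Q⁴ = P·diag(81, 1, 1296)·P⁻¹ = [[4941, -80, -2430], [0, 1, 0], [7290, -160, -3564]].
The requested entry is -80.

-80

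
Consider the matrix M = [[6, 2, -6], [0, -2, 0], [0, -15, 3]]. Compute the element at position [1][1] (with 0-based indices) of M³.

-8

Characteristic polynomial: s^3 - 7s^2 + 36 = (s - 6)(s - 3)(s + 2), so the eigenvalues are -2, 3, 6.
s=-2: eigenvector (2, 1, 3).
s=6: eigenvector (1, 0, 0).
s=3: eigenvector (2, 0, 1).
P = [[2, 1, 2], [1, 0, 0], [3, 0, 1]], D = diag(-2, 6, 3), P⁻¹ = [[0, 1, 0], [1, 4, -2], [0, -3, 1]].
M³ = P·diag(-8, 216, 27)·P⁻¹ = [[216, 686, -378], [0, -8, 0], [0, -105, 27]].
The requested entry is -8.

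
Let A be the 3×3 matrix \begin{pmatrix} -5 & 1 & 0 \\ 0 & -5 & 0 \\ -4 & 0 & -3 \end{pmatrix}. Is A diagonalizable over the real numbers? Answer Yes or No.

No

Characteristic polynomial: p(t) = t^3 + 13t^2 + 55t + 75 = (t + 3)(t + 5)^2.
t = -5 has algebraic multiplicity 2; rank(A + 5I) = 2, so geometric multiplicity = 1.
Geometric multiplicity < algebraic multiplicity, so A is not diagonalizable.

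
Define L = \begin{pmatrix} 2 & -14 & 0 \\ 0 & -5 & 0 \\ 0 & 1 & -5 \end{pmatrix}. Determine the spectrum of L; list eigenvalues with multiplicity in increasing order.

-5, -5, 2

Characteristic polynomial: p(r) = r^3 + 8r^2 + 5r - 50 = (r - 2)(r + 5)^2.
Roots (with multiplicity): -5, -5, 2.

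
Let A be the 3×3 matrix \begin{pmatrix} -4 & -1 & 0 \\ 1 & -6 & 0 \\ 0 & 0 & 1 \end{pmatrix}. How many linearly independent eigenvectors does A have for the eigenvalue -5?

A + 5I = [[1, -1, 0], [1, -1, 0], [0, 0, 6]].
This matrix has rank 2, so its null space has dimension 3 − 2 = 1.

1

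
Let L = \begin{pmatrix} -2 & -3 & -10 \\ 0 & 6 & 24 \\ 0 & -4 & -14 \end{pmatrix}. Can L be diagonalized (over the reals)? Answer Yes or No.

No

Characteristic polynomial: p(t) = t^3 + 10t^2 + 28t + 24 = (t + 2)^2(t + 6).
t = -2 has algebraic multiplicity 2; rank(L + 2I) = 2, so geometric multiplicity = 1.
Geometric multiplicity < algebraic multiplicity, so L is not diagonalizable.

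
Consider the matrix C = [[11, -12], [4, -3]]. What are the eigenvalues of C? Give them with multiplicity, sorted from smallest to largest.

3, 5

Characteristic polynomial: p(t) = t^2 - 8t + 15 = (t - 5)(t - 3).
Roots (with multiplicity): 3, 5.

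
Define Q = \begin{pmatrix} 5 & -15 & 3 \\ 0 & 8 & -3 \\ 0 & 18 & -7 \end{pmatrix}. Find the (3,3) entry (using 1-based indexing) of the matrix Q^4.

Characteristic polynomial: λ^3 - 6λ^2 + 3λ + 10 = (λ - 5)(λ - 2)(λ + 1), so the eigenvalues are -1, 2, 5.
λ=5: eigenvector (1, 0, 0).
λ=2: eigenvector (3, 1, 2).
λ=-1: eigenvector (1, 1, 3).
P = [[1, 3, 1], [0, 1, 1], [0, 2, 3]], D = diag(5, 2, -1), P⁻¹ = [[1, -7, 2], [0, 3, -1], [0, -2, 1]].
Q⁴ = P·diag(625, 16, 1)·P⁻¹ = [[625, -4233, 1203], [0, 46, -15], [0, 90, -29]].
The requested entry is -29.

-29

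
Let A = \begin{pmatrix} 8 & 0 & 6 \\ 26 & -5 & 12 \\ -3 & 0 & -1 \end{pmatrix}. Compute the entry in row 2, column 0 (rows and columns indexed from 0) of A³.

-117

Characteristic polynomial: r^3 - 2r^2 - 25r + 50 = (r - 5)(r - 2)(r + 5), so the eigenvalues are -5, 2, 5.
r=2: eigenvector (1, 2, -1).
r=5: eigenvector (2, 4, -1).
r=-5: eigenvector (0, 1, 0).
P = [[1, 2, 0], [2, 4, 1], [-1, -1, 0]], D = diag(2, 5, -5), P⁻¹ = [[-1, 0, -2], [1, 0, 1], [-2, 1, 0]].
A³ = P·diag(8, 125, -125)·P⁻¹ = [[242, 0, 234], [734, -125, 468], [-117, 0, -109]].
The requested entry is -117.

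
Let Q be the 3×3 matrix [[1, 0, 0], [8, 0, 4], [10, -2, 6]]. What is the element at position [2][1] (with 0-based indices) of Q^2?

Characteristic polynomial: s^3 - 7s^2 + 14s - 8 = (s - 4)(s - 2)(s - 1), so the eigenvalues are 1, 2, 4.
s=1: eigenvector (1, 0, -2).
s=4: eigenvector (0, -1, -1).
s=2: eigenvector (0, 2, 1).
P = [[1, 0, 0], [0, -1, 2], [-2, -1, 1]], D = diag(1, 4, 2), P⁻¹ = [[1, 0, 0], [-4, 1, -2], [-2, 1, -1]].
Q² = P·diag(1, 16, 4)·P⁻¹ = [[1, 0, 0], [48, -8, 24], [54, -12, 28]].
The requested entry is -12.

-12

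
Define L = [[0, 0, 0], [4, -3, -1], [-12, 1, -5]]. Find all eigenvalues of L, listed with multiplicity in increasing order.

Characteristic polynomial: p(μ) = μ^3 + 8μ^2 + 16μ = μ(μ + 4)^2.
Roots (with multiplicity): -4, -4, 0.

-4, -4, 0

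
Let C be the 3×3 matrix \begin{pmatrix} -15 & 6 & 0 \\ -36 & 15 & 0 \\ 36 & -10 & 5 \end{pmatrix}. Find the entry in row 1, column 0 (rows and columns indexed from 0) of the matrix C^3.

-324

Characteristic polynomial: s^3 - 5s^2 - 9s + 45 = (s - 5)(s - 3)(s + 3), so the eigenvalues are -3, 3, 5.
s=-3: eigenvector (1, 2, -2).
s=3: eigenvector (1, 3, -3).
s=5: eigenvector (0, 0, 1).
P = [[1, 1, 0], [2, 3, 0], [-2, -3, 1]], D = diag(-3, 3, 5), P⁻¹ = [[3, -1, 0], [-2, 1, 0], [0, 1, 1]].
C³ = P·diag(-27, 27, 125)·P⁻¹ = [[-135, 54, 0], [-324, 135, 0], [324, -10, 125]].
The requested entry is -324.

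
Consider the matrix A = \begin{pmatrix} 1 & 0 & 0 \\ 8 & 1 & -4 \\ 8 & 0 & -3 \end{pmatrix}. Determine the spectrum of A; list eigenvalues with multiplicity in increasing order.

Characteristic polynomial: p(λ) = λ^3 + λ^2 - 5λ + 3 = (λ - 1)^2(λ + 3).
Roots (with multiplicity): -3, 1, 1.

-3, 1, 1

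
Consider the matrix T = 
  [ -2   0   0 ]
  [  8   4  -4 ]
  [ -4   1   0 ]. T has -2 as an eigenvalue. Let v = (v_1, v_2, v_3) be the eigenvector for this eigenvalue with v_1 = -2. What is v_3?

-4

T + 2I = [[0, 0, 0], [8, 6, -4], [-4, 1, 2]].
Solving (T + 2I)v = 0 gives the eigenspace spanned by (-2, 0, -4).
With v_1 = -2, v = (-2, 0, -4), so v_3 = -4.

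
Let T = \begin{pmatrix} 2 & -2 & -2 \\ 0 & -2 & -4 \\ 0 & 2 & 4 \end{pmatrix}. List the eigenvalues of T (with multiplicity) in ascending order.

Characteristic polynomial: p(r) = r^3 - 4r^2 + 4r = r(r - 2)^2.
Roots (with multiplicity): 0, 2, 2.

0, 2, 2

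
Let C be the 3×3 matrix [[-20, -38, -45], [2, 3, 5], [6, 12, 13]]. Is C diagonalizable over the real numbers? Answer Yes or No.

Characteristic polynomial: p(λ) = λ^3 + 4λ^2 + 5λ + 2 = (λ + 1)^2(λ + 2).
λ = -1 has algebraic multiplicity 2; rank(C + 1I) = 2, so geometric multiplicity = 1.
Geometric multiplicity < algebraic multiplicity, so C is not diagonalizable.

No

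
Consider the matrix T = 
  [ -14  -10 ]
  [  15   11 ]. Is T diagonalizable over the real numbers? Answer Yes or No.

Yes

Characteristic polynomial: p(λ) = λ^2 + 3λ - 4 = (λ - 1)(λ + 4).
All 2 eigenvalues are distinct, so T is diagonalizable.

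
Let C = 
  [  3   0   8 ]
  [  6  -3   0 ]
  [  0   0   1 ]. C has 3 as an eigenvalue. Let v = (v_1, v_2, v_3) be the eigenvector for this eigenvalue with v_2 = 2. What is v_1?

2

C − 3I = [[0, 0, 8], [6, -6, 0], [0, 0, -2]].
Solving (C − 3I)v = 0 gives the eigenspace spanned by (2, 2, 0).
With v_2 = 2, v = (2, 2, 0), so v_1 = 2.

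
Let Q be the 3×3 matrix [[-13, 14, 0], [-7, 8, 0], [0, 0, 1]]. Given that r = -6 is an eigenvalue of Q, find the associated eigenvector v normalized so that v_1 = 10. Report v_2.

Q + 6I = [[-7, 14, 0], [-7, 14, 0], [0, 0, 7]].
Solving (Q + 6I)v = 0 gives the eigenspace spanned by (10, 5, 0).
With v_1 = 10, v = (10, 5, 0), so v_2 = 5.

5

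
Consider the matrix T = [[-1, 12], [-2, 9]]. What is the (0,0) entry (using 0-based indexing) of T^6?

Characteristic polynomial: λ^2 - 8λ + 15 = (λ - 5)(λ - 3), so the eigenvalues are 3, 5.
λ=5: eigenvector (-2, -1).
λ=3: eigenvector (3, 1).
P = [[-2, 3], [-1, 1]], D = diag(5, 3), P⁻¹ = [[1, -3], [1, -2]].
T⁶ = P·diag(15625, 729)·P⁻¹ = [[-29063, 89376], [-14896, 45417]].
The requested entry is -29063.

-29063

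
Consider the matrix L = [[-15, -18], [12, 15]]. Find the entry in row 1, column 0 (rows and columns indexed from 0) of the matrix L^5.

972

Characteristic polynomial: t^2 - 9 = (t - 3)(t + 3), so the eigenvalues are -3, 3.
t=3: eigenvector (1, -1).
t=-3: eigenvector (3, -2).
P = [[1, 3], [-1, -2]], D = diag(3, -3), P⁻¹ = [[-2, -3], [1, 1]].
L⁵ = P·diag(243, -243)·P⁻¹ = [[-1215, -1458], [972, 1215]].
The requested entry is 972.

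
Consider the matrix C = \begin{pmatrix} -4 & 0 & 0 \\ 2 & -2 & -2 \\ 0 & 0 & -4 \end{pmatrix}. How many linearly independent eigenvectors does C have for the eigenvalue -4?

C + 4I = [[0, 0, 0], [2, 2, -2], [0, 0, 0]].
This matrix has rank 1, so its null space has dimension 3 − 1 = 2.

2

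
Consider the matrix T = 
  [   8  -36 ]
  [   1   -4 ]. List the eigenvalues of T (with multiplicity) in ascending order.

2, 2

Characteristic polynomial: p(s) = s^2 - 4s + 4 = (s - 2)^2.
Roots (with multiplicity): 2, 2.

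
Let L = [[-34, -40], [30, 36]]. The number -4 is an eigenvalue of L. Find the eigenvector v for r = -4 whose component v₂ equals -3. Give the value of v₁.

L + 4I = [[-30, -40], [30, 40]].
Solving (L + 4I)v = 0 gives the eigenspace spanned by (4, -3).
With v₂ = -3, v = (4, -3), so v₁ = 4.

4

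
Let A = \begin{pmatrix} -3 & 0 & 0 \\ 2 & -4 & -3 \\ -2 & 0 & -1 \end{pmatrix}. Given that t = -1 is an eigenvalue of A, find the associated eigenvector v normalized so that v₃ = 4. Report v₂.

-4

A + 1I = [[-2, 0, 0], [2, -3, -3], [-2, 0, 0]].
Solving (A + 1I)v = 0 gives the eigenspace spanned by (0, -4, 4).
With v₃ = 4, v = (0, -4, 4), so v₂ = -4.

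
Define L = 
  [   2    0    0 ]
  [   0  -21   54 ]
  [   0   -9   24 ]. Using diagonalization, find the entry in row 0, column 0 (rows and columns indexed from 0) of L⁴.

Characteristic polynomial: s^3 - 5s^2 - 12s + 36 = (s - 6)(s - 2)(s + 3), so the eigenvalues are -3, 2, 6.
s=2: eigenvector (1, 0, 0).
s=6: eigenvector (0, 2, 1).
s=-3: eigenvector (0, 3, 1).
P = [[1, 0, 0], [0, 2, 3], [0, 1, 1]], D = diag(2, 6, -3), P⁻¹ = [[1, 0, 0], [0, -1, 3], [0, 1, -2]].
L⁴ = P·diag(16, 1296, 81)·P⁻¹ = [[16, 0, 0], [0, -2349, 7290], [0, -1215, 3726]].
The requested entry is 16.

16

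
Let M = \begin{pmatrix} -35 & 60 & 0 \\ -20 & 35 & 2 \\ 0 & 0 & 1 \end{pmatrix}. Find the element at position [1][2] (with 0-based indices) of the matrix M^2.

72

Characteristic polynomial: r^3 - r^2 - 25r + 25 = (r - 5)(r - 1)(r + 5), so the eigenvalues are -5, 1, 5.
r=1: eigenvector (-5, -3, 1).
r=-5: eigenvector (2, 1, 0).
r=5: eigenvector (-3, -2, 0).
P = [[-5, 2, -3], [-3, 1, -2], [1, 0, 0]], D = diag(1, -5, 5), P⁻¹ = [[0, 0, 1], [2, -3, 1], [1, -2, -1]].
M² = P·diag(1, 25, 25)·P⁻¹ = [[25, 0, 120], [0, 25, 72], [0, 0, 1]].
The requested entry is 72.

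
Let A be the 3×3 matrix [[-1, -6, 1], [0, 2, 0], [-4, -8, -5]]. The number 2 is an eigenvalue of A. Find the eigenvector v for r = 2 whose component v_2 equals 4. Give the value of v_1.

A − 2I = [[-3, -6, 1], [0, 0, 0], [-4, -8, -7]].
Solving (A − 2I)v = 0 gives the eigenspace spanned by (-8, 4, 0).
With v_2 = 4, v = (-8, 4, 0), so v_1 = -8.

-8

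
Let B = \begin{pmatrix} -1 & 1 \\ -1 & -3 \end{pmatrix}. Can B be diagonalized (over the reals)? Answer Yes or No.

No

Characteristic polynomial: p(λ) = λ^2 + 4λ + 4 = (λ + 2)^2.
λ = -2 has algebraic multiplicity 2; rank(B + 2I) = 1, so geometric multiplicity = 1.
Geometric multiplicity < algebraic multiplicity, so B is not diagonalizable.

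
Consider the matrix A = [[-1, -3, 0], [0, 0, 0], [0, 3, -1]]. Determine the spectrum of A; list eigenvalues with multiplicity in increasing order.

-1, -1, 0

Characteristic polynomial: p(λ) = λ^3 + 2λ^2 + λ = λ(λ + 1)^2.
Roots (with multiplicity): -1, -1, 0.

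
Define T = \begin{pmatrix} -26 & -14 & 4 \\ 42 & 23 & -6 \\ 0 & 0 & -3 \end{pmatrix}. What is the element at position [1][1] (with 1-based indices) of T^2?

Characteristic polynomial: s^3 + 6s^2 - s - 30 = (s - 2)(s + 3)(s + 5), so the eigenvalues are -5, -3, 2.
s=2: eigenvector (1, -2, 0).
s=-5: eigenvector (2, -3, 0).
s=-3: eigenvector (2, -3, 1).
P = [[1, 2, 2], [-2, -3, -3], [0, 0, 1]], D = diag(2, -5, -3), P⁻¹ = [[-3, -2, 0], [2, 1, -1], [0, 0, 1]].
T² = P·diag(4, 25, 9)·P⁻¹ = [[88, 42, -32], [-126, -59, 48], [0, 0, 9]].
The requested entry is 88.

88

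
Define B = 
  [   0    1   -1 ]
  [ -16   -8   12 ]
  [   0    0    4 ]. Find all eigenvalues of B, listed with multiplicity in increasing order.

-4, -4, 4

Characteristic polynomial: p(λ) = λ^3 + 4λ^2 - 16λ - 64 = (λ - 4)(λ + 4)^2.
Roots (with multiplicity): -4, -4, 4.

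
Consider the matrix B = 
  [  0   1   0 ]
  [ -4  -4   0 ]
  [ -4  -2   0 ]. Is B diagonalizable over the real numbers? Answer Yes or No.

No

Characteristic polynomial: p(μ) = μ^3 + 4μ^2 + 4μ = μ(μ + 2)^2.
μ = -2 has algebraic multiplicity 2; rank(B + 2I) = 2, so geometric multiplicity = 1.
Geometric multiplicity < algebraic multiplicity, so B is not diagonalizable.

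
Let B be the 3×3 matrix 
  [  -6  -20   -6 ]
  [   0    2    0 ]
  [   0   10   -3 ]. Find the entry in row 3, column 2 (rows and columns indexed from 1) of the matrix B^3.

Characteristic polynomial: t^3 + 7t^2 - 36 = (t - 2)(t + 3)(t + 6), so the eigenvalues are -6, -3, 2.
t=-6: eigenvector (1, 0, 0).
t=-3: eigenvector (-2, 0, 1).
t=2: eigenvector (-4, 1, 2).
P = [[1, -2, -4], [0, 0, 1], [0, 1, 2]], D = diag(-6, -3, 2), P⁻¹ = [[1, 0, 2], [0, -2, 1], [0, 1, 0]].
B³ = P·diag(-216, -27, 8)·P⁻¹ = [[-216, -140, -378], [0, 8, 0], [0, 70, -27]].
The requested entry is 70.

70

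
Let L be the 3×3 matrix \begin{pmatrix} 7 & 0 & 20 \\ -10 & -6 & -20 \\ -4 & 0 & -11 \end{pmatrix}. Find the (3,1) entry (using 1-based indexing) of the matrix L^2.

16

Characteristic polynomial: μ^3 + 10μ^2 + 27μ + 18 = (μ + 1)(μ + 3)(μ + 6), so the eigenvalues are -6, -3, -1.
μ=-1: eigenvector (5, -2, -2).
μ=-6: eigenvector (0, 1, 0).
μ=-3: eigenvector (-2, 0, 1).
P = [[5, 0, -2], [-2, 1, 0], [-2, 0, 1]], D = diag(-1, -6, -3), P⁻¹ = [[1, 0, 2], [2, 1, 4], [2, 0, 5]].
L² = P·diag(1, 36, 9)·P⁻¹ = [[-31, 0, -80], [70, 36, 140], [16, 0, 41]].
The requested entry is 16.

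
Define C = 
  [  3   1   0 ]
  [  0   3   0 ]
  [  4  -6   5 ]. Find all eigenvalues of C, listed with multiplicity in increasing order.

3, 3, 5

Characteristic polynomial: p(r) = r^3 - 11r^2 + 39r - 45 = (r - 5)(r - 3)^2.
Roots (with multiplicity): 3, 3, 5.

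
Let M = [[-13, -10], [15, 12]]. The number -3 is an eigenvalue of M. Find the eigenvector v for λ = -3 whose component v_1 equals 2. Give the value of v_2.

-2

M + 3I = [[-10, -10], [15, 15]].
Solving (M + 3I)v = 0 gives the eigenspace spanned by (2, -2).
With v_1 = 2, v = (2, -2), so v_2 = -2.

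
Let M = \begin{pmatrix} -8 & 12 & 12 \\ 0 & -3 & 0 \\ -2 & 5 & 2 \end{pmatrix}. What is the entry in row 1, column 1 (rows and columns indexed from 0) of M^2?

Characteristic polynomial: λ^3 + 9λ^2 + 26λ + 24 = (λ + 2)(λ + 3)(λ + 4), so the eigenvalues are -4, -3, -2.
λ=-4: eigenvector (3, 0, 1).
λ=-3: eigenvector (0, 1, -1).
λ=-2: eigenvector (2, 0, 1).
P = [[3, 0, 2], [0, 1, 0], [1, -1, 1]], D = diag(-4, -3, -2), P⁻¹ = [[1, -2, -2], [0, 1, 0], [-1, 3, 3]].
M² = P·diag(16, 9, 4)·P⁻¹ = [[40, -72, -72], [0, 9, 0], [12, -29, -20]].
The requested entry is 9.

9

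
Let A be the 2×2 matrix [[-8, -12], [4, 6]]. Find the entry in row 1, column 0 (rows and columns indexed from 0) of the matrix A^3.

Characteristic polynomial: μ^2 + 2μ = μ(μ + 2), so the eigenvalues are -2, 0.
μ=0: eigenvector (-3, 2).
μ=-2: eigenvector (-2, 1).
P = [[-3, -2], [2, 1]], D = diag(0, -2), P⁻¹ = [[1, 2], [-2, -3]].
A³ = P·diag(0, -8)·P⁻¹ = [[-32, -48], [16, 24]].
The requested entry is 16.

16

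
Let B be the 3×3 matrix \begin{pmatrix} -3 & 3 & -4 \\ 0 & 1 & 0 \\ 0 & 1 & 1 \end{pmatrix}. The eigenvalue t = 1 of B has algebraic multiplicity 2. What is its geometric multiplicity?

B − 1I = [[-4, 3, -4], [0, 0, 0], [0, 1, 0]].
This matrix has rank 2, so its null space has dimension 3 − 2 = 1.

1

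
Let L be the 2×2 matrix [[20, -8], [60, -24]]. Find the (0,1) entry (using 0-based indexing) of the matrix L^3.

-128

Characteristic polynomial: t^2 + 4t = t(t + 4), so the eigenvalues are -4, 0.
t=0: eigenvector (-2, -5).
t=-4: eigenvector (1, 3).
P = [[-2, 1], [-5, 3]], D = diag(0, -4), P⁻¹ = [[-3, 1], [-5, 2]].
L³ = P·diag(0, -64)·P⁻¹ = [[320, -128], [960, -384]].
The requested entry is -128.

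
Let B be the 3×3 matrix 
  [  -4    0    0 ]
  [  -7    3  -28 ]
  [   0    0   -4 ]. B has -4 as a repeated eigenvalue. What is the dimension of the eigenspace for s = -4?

2

B + 4I = [[0, 0, 0], [-7, 7, -28], [0, 0, 0]].
This matrix has rank 1, so its null space has dimension 3 − 1 = 2.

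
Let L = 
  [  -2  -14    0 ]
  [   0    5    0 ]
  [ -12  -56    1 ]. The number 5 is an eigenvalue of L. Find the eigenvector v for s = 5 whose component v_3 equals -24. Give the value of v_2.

3

L − 5I = [[-7, -14, 0], [0, 0, 0], [-12, -56, -4]].
Solving (L − 5I)v = 0 gives the eigenspace spanned by (-6, 3, -24).
With v_3 = -24, v = (-6, 3, -24), so v_2 = 3.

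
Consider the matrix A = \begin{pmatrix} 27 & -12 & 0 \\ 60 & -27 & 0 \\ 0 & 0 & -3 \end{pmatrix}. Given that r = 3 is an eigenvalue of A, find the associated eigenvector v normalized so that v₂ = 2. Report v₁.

1

A − 3I = [[24, -12, 0], [60, -30, 0], [0, 0, -6]].
Solving (A − 3I)v = 0 gives the eigenspace spanned by (1, 2, 0).
With v₂ = 2, v = (1, 2, 0), so v₁ = 1.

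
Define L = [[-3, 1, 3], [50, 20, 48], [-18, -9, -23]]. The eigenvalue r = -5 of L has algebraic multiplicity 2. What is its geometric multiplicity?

L + 5I = [[2, 1, 3], [50, 25, 48], [-18, -9, -18]].
This matrix has rank 2, so its null space has dimension 3 − 2 = 1.

1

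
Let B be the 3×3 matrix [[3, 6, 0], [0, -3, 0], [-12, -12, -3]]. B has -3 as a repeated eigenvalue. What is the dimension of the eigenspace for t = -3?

2

B + 3I = [[6, 6, 0], [0, 0, 0], [-12, -12, 0]].
This matrix has rank 1, so its null space has dimension 3 − 1 = 2.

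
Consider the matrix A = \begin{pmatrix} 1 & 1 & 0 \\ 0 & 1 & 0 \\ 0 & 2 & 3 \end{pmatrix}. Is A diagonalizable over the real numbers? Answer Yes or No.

No

Characteristic polynomial: p(r) = r^3 - 5r^2 + 7r - 3 = (r - 3)(r - 1)^2.
r = 1 has algebraic multiplicity 2; rank(A − 1I) = 2, so geometric multiplicity = 1.
Geometric multiplicity < algebraic multiplicity, so A is not diagonalizable.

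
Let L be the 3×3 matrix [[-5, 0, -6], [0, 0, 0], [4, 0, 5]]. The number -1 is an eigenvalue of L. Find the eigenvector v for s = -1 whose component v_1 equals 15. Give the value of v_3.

L + 1I = [[-4, 0, -6], [0, 1, 0], [4, 0, 6]].
Solving (L + 1I)v = 0 gives the eigenspace spanned by (15, 0, -10).
With v_1 = 15, v = (15, 0, -10), so v_3 = -10.

-10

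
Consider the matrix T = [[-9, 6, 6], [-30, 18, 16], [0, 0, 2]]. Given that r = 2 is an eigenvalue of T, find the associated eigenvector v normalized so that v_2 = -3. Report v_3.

3

T − 2I = [[-11, 6, 6], [-30, 16, 16], [0, 0, 0]].
Solving (T − 2I)v = 0 gives the eigenspace spanned by (0, -3, 3).
With v_2 = -3, v = (0, -3, 3), so v_3 = 3.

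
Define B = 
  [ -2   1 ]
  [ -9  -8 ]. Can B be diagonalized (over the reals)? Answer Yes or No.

No

Characteristic polynomial: p(t) = t^2 + 10t + 25 = (t + 5)^2.
t = -5 has algebraic multiplicity 2; rank(B + 5I) = 1, so geometric multiplicity = 1.
Geometric multiplicity < algebraic multiplicity, so B is not diagonalizable.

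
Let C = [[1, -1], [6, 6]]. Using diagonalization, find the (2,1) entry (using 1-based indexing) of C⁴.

1050

Characteristic polynomial: s^2 - 7s + 12 = (s - 4)(s - 3), so the eigenvalues are 3, 4.
s=3: eigenvector (1, -2).
s=4: eigenvector (1, -3).
P = [[1, 1], [-2, -3]], D = diag(3, 4), P⁻¹ = [[3, 1], [-2, -1]].
C⁴ = P·diag(81, 256)·P⁻¹ = [[-269, -175], [1050, 606]].
The requested entry is 1050.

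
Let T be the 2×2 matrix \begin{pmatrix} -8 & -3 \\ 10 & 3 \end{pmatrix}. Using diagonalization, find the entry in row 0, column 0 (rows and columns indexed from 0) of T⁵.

Characteristic polynomial: s^2 + 5s + 6 = (s + 2)(s + 3), so the eigenvalues are -3, -2.
s=-3: eigenvector (3, -5).
s=-2: eigenvector (1, -2).
P = [[3, 1], [-5, -2]], D = diag(-3, -2), P⁻¹ = [[2, 1], [-5, -3]].
T⁵ = P·diag(-243, -32)·P⁻¹ = [[-1298, -633], [2110, 1023]].
The requested entry is -1298.

-1298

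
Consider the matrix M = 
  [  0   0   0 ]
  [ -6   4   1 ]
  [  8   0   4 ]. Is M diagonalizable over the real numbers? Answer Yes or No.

Characteristic polynomial: p(λ) = λ^3 - 8λ^2 + 16λ = λ(λ - 4)^2.
λ = 4 has algebraic multiplicity 2; rank(M − 4I) = 2, so geometric multiplicity = 1.
Geometric multiplicity < algebraic multiplicity, so M is not diagonalizable.

No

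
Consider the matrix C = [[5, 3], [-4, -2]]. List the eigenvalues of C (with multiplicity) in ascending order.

Characteristic polynomial: p(r) = r^2 - 3r + 2 = (r - 2)(r - 1).
Roots (with multiplicity): 1, 2.

1, 2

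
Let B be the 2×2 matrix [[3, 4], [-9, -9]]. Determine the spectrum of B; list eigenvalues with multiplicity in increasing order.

Characteristic polynomial: p(t) = t^2 + 6t + 9 = (t + 3)^2.
Roots (with multiplicity): -3, -3.

-3, -3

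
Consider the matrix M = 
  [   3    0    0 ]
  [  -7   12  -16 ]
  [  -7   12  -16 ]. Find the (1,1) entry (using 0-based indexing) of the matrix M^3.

Characteristic polynomial: λ^3 + λ^2 - 12λ = λ(λ - 3)(λ + 4), so the eigenvalues are -4, 0, 3.
λ=3: eigenvector (1, -1, -1).
λ=-4: eigenvector (0, 1, 1).
λ=0: eigenvector (0, 4, 3).
P = [[1, 0, 0], [-1, 1, 4], [-1, 1, 3]], D = diag(3, -4, 0), P⁻¹ = [[1, 0, 0], [1, -3, 4], [0, 1, -1]].
M³ = P·diag(27, -64, 0)·P⁻¹ = [[27, 0, 0], [-91, 192, -256], [-91, 192, -256]].
The requested entry is 192.

192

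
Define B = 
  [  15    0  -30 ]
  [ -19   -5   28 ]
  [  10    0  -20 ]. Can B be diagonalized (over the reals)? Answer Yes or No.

Characteristic polynomial: p(μ) = μ^3 + 10μ^2 + 25μ = μ(μ + 5)^2.
μ = -5 has algebraic multiplicity 2; rank(B + 5I) = 2, so geometric multiplicity = 1.
Geometric multiplicity < algebraic multiplicity, so B is not diagonalizable.

No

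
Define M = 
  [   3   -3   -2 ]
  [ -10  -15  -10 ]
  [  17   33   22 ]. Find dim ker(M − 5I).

M − 5I = [[-2, -3, -2], [-10, -20, -10], [17, 33, 17]].
This matrix has rank 2, so its null space has dimension 3 − 2 = 1.

1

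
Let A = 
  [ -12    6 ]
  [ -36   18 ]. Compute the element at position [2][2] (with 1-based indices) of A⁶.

139968

Characteristic polynomial: μ^2 - 6μ = μ(μ - 6), so the eigenvalues are 0, 6.
μ=6: eigenvector (1, 3).
μ=0: eigenvector (1, 2).
P = [[1, 1], [3, 2]], D = diag(6, 0), P⁻¹ = [[-2, 1], [3, -1]].
A⁶ = P·diag(46656, 0)·P⁻¹ = [[-93312, 46656], [-279936, 139968]].
The requested entry is 139968.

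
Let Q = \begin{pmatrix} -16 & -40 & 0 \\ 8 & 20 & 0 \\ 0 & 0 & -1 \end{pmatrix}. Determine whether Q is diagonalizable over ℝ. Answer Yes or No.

Yes

Characteristic polynomial: p(r) = r^3 - 3r^2 - 4r = r(r - 4)(r + 1).
All 3 eigenvalues are distinct, so Q is diagonalizable.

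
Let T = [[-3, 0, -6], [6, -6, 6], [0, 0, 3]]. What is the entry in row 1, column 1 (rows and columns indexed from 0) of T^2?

36

Characteristic polynomial: λ^3 + 6λ^2 - 9λ - 54 = (λ - 3)(λ + 3)(λ + 6), so the eigenvalues are -6, -3, 3.
λ=-3: eigenvector (1, 2, 0).
λ=3: eigenvector (-1, 0, 1).
λ=-6: eigenvector (0, 1, 0).
P = [[1, -1, 0], [2, 0, 1], [0, 1, 0]], D = diag(-3, 3, -6), P⁻¹ = [[1, 0, 1], [0, 0, 1], [-2, 1, -2]].
T² = P·diag(9, 9, 36)·P⁻¹ = [[9, 0, 0], [-54, 36, -54], [0, 0, 9]].
The requested entry is 36.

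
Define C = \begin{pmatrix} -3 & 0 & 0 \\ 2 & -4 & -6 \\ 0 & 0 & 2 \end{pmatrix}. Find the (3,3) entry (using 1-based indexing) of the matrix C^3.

8

Characteristic polynomial: μ^3 + 5μ^2 - 2μ - 24 = (μ - 2)(μ + 3)(μ + 4), so the eigenvalues are -4, -3, 2.
μ=-3: eigenvector (1, 2, 0).
μ=-4: eigenvector (0, 1, 0).
μ=2: eigenvector (0, -1, 1).
P = [[1, 0, 0], [2, 1, -1], [0, 0, 1]], D = diag(-3, -4, 2), P⁻¹ = [[1, 0, 0], [-2, 1, 1], [0, 0, 1]].
C³ = P·diag(-27, -64, 8)·P⁻¹ = [[-27, 0, 0], [74, -64, -72], [0, 0, 8]].
The requested entry is 8.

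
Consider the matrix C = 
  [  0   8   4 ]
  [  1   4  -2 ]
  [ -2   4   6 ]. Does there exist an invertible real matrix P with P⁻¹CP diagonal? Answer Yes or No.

No

Characteristic polynomial: p(t) = t^3 - 10t^2 + 32t - 32 = (t - 4)^2(t - 2).
t = 4 has algebraic multiplicity 2; rank(C − 4I) = 2, so geometric multiplicity = 1.
Geometric multiplicity < algebraic multiplicity, so C is not diagonalizable.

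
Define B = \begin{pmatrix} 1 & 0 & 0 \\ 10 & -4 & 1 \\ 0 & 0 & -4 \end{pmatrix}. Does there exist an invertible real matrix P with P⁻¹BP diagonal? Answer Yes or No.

No

Characteristic polynomial: p(μ) = μ^3 + 7μ^2 + 8μ - 16 = (μ - 1)(μ + 4)^2.
μ = -4 has algebraic multiplicity 2; rank(B + 4I) = 2, so geometric multiplicity = 1.
Geometric multiplicity < algebraic multiplicity, so B is not diagonalizable.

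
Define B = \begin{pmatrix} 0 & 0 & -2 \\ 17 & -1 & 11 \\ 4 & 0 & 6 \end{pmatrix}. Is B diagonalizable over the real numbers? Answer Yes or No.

Characteristic polynomial: p(t) = t^3 - 5t^2 + 2t + 8 = (t - 4)(t - 2)(t + 1).
All 3 eigenvalues are distinct, so B is diagonalizable.

Yes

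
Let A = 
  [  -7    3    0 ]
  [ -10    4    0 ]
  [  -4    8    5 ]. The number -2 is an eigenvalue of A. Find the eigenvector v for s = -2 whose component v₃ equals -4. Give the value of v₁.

3

A + 2I = [[-5, 3, 0], [-10, 6, 0], [-4, 8, 7]].
Solving (A + 2I)v = 0 gives the eigenspace spanned by (3, 5, -4).
With v₃ = -4, v = (3, 5, -4), so v₁ = 3.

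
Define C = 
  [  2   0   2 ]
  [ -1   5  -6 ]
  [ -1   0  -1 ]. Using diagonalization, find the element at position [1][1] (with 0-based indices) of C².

Characteristic polynomial: s^3 - 6s^2 + 5s = s(s - 5)(s - 1), so the eigenvalues are 0, 1, 5.
s=0: eigenvector (1, -1, -1).
s=1: eigenvector (2, -1, -1).
s=5: eigenvector (0, 1, 0).
P = [[1, 2, 0], [-1, -1, 1], [-1, -1, 0]], D = diag(0, 1, 5), P⁻¹ = [[-1, 0, -2], [1, 0, 1], [0, 1, -1]].
C² = P·diag(0, 1, 25)·P⁻¹ = [[2, 0, 2], [-1, 25, -26], [-1, 0, -1]].
The requested entry is 25.

25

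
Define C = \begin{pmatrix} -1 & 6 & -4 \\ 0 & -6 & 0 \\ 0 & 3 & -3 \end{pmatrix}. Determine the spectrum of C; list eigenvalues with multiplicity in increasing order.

Characteristic polynomial: p(μ) = μ^3 + 10μ^2 + 27μ + 18 = (μ + 1)(μ + 3)(μ + 6).
Roots (with multiplicity): -6, -3, -1.

-6, -3, -1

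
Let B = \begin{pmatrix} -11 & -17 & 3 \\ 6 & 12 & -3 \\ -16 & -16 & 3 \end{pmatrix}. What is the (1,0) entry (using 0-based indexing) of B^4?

2430

Characteristic polynomial: s^3 - 4s^2 - 27s + 90 = (s - 6)(s - 3)(s + 5), so the eigenvalues are -5, 3, 6.
s=3: eigenvector (-1, 1, 1).
s=6: eigenvector (-1, 1, 0).
s=-5: eigenvector (1, 0, 2).
P = [[-1, -1, 1], [1, 1, 0], [1, 0, 2]], D = diag(3, 6, -5), P⁻¹ = [[-2, -2, 1], [2, 3, -1], [1, 1, 0]].
B⁴ = P·diag(81, 1296, 625)·P⁻¹ = [[-1805, -3101, 1215], [2430, 3726, -1215], [1088, 1088, 81]].
The requested entry is 2430.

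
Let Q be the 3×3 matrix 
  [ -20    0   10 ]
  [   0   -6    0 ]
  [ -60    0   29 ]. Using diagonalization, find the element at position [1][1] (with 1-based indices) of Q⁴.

Characteristic polynomial: t^3 - 3t^2 - 34t + 120 = (t - 5)(t - 4)(t + 6), so the eigenvalues are -6, 4, 5.
t=4: eigenvector (5, 0, 12).
t=-6: eigenvector (0, 1, 0).
t=5: eigenvector (2, 0, 5).
P = [[5, 0, 2], [0, 1, 0], [12, 0, 5]], D = diag(4, -6, 5), P⁻¹ = [[5, 0, -2], [0, 1, 0], [-12, 0, 5]].
Q⁴ = P·diag(256, 1296, 625)·P⁻¹ = [[-8600, 0, 3690], [0, 1296, 0], [-22140, 0, 9481]].
The requested entry is -8600.

-8600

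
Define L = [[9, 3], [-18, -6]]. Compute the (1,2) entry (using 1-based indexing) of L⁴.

Characteristic polynomial: λ^2 - 3λ = λ(λ - 3), so the eigenvalues are 0, 3.
λ=3: eigenvector (1, -2).
λ=0: eigenvector (-1, 3).
P = [[1, -1], [-2, 3]], D = diag(3, 0), P⁻¹ = [[3, 1], [2, 1]].
L⁴ = P·diag(81, 0)·P⁻¹ = [[243, 81], [-486, -162]].
The requested entry is 81.

81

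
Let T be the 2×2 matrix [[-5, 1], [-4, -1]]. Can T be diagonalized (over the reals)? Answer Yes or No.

No

Characteristic polynomial: p(λ) = λ^2 + 6λ + 9 = (λ + 3)^2.
λ = -3 has algebraic multiplicity 2; rank(T + 3I) = 1, so geometric multiplicity = 1.
Geometric multiplicity < algebraic multiplicity, so T is not diagonalizable.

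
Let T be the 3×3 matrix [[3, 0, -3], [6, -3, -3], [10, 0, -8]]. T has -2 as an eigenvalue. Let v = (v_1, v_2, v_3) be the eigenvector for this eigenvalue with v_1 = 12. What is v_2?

T + 2I = [[5, 0, -3], [6, -1, -3], [10, 0, -6]].
Solving (T + 2I)v = 0 gives the eigenspace spanned by (12, 12, 20).
With v_1 = 12, v = (12, 12, 20), so v_2 = 12.

12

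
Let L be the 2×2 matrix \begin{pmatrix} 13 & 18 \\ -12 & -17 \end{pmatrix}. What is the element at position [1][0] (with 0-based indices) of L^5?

Characteristic polynomial: μ^2 + 4μ - 5 = (μ - 1)(μ + 5), so the eigenvalues are -5, 1.
μ=1: eigenvector (3, -2).
μ=-5: eigenvector (-1, 1).
P = [[3, -1], [-2, 1]], D = diag(1, -5), P⁻¹ = [[1, 1], [2, 3]].
L⁵ = P·diag(1, -3125)·P⁻¹ = [[6253, 9378], [-6252, -9377]].
The requested entry is -6252.

-6252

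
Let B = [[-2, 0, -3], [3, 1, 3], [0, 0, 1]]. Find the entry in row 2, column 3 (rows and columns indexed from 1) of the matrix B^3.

9

Characteristic polynomial: λ^3 - 3λ + 2 = (λ - 1)^2(λ + 2), so the eigenvalues are -2, 1, 1.
λ=-2: eigenvector (1, -1, 0).
λ=1: eigenvector (0, 1, 0).
λ=1: eigenvector (-1, 3, 1).
P = [[1, 0, -1], [-1, 1, 3], [0, 0, 1]], D = diag(-2, 1, 1), P⁻¹ = [[1, 0, 1], [1, 1, -2], [0, 0, 1]].
B³ = P·diag(-8, 1, 1)·P⁻¹ = [[-8, 0, -9], [9, 1, 9], [0, 0, 1]].
The requested entry is 9.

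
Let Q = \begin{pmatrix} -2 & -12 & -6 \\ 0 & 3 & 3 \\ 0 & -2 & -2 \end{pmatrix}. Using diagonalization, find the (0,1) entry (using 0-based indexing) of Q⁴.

24

Characteristic polynomial: r^3 + r^2 - 2r = r(r - 1)(r + 2), so the eigenvalues are -2, 0, 1.
r=-2: eigenvector (1, 0, 0).
r=1: eigenvector (-8, 3, -2).
r=0: eigenvector (3, -1, 1).
P = [[1, -8, 3], [0, 3, -1], [0, -2, 1]], D = diag(-2, 1, 0), P⁻¹ = [[1, 2, -1], [0, 1, 1], [0, 2, 3]].
Q⁴ = P·diag(16, 1, 0)·P⁻¹ = [[16, 24, -24], [0, 3, 3], [0, -2, -2]].
The requested entry is 24.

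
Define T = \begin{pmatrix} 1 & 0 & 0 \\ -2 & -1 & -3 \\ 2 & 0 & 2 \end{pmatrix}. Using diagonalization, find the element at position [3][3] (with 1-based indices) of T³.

Characteristic polynomial: s^3 - 2s^2 - s + 2 = (s - 2)(s - 1)(s + 1), so the eigenvalues are -1, 1, 2.
s=2: eigenvector (0, -1, 1).
s=-1: eigenvector (0, 1, 0).
s=1: eigenvector (1, 2, -2).
P = [[0, 0, 1], [-1, 1, 2], [1, 0, -2]], D = diag(2, -1, 1), P⁻¹ = [[2, 0, 1], [0, 1, 1], [1, 0, 0]].
T³ = P·diag(8, -1, 1)·P⁻¹ = [[1, 0, 0], [-14, -1, -9], [14, 0, 8]].
The requested entry is 8.

8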